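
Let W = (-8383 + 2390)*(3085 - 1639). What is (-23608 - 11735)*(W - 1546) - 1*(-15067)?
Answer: 306332781499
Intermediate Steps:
W = -8665878 (W = -5993*1446 = -8665878)
(-23608 - 11735)*(W - 1546) - 1*(-15067) = (-23608 - 11735)*(-8665878 - 1546) - 1*(-15067) = -35343*(-8667424) + 15067 = 306332766432 + 15067 = 306332781499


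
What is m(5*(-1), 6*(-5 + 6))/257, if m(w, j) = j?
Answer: 6/257 ≈ 0.023346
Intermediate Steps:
m(5*(-1), 6*(-5 + 6))/257 = (6*(-5 + 6))/257 = (6*1)*(1/257) = 6*(1/257) = 6/257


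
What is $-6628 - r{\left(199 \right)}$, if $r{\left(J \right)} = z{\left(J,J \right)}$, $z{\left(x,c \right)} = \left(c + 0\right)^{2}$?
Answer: $-46229$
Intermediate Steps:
$z{\left(x,c \right)} = c^{2}$
$r{\left(J \right)} = J^{2}$
$-6628 - r{\left(199 \right)} = -6628 - 199^{2} = -6628 - 39601 = -46229$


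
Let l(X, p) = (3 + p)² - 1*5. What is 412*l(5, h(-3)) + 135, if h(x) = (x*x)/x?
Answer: -1925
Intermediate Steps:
h(x) = x (h(x) = x²/x = x)
l(X, p) = -5 + (3 + p)² (l(X, p) = (3 + p)² - 5 = -5 + (3 + p)²)
412*l(5, h(-3)) + 135 = 412*(-5 + (3 - 3)²) + 135 = 412*(-5 + 0²) + 135 = 412*(-5 + 0) + 135 = 412*(-5) + 135 = -2060 + 135 = -1925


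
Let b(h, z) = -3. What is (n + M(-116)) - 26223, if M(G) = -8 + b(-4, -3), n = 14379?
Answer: -11855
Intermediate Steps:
M(G) = -11 (M(G) = -8 - 3 = -11)
(n + M(-116)) - 26223 = (14379 - 11) - 26223 = 14368 - 26223 = -11855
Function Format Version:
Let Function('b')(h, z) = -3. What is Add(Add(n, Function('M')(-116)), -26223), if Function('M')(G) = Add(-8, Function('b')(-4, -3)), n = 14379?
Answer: -11855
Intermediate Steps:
Function('M')(G) = -11 (Function('M')(G) = Add(-8, -3) = -11)
Add(Add(n, Function('M')(-116)), -26223) = Add(Add(14379, -11), -26223) = Add(14368, -26223) = -11855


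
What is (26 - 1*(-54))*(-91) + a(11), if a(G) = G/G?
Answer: -7279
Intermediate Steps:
a(G) = 1
(26 - 1*(-54))*(-91) + a(11) = (26 - 1*(-54))*(-91) + 1 = (26 + 54)*(-91) + 1 = 80*(-91) + 1 = -7280 + 1 = -7279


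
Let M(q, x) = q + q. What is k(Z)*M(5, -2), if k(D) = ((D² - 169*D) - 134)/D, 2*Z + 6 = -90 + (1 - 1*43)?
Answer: -162880/69 ≈ -2360.6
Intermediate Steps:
M(q, x) = 2*q
Z = -69 (Z = -3 + (-90 + (1 - 1*43))/2 = -3 + (-90 + (1 - 43))/2 = -3 + (-90 - 42)/2 = -3 + (½)*(-132) = -3 - 66 = -69)
k(D) = (-134 + D² - 169*D)/D
k(Z)*M(5, -2) = (-169 - 69 - 134/(-69))*(2*5) = (-169 - 69 - 134*(-1/69))*10 = (-169 - 69 + 134/69)*10 = -16288/69*10 = -162880/69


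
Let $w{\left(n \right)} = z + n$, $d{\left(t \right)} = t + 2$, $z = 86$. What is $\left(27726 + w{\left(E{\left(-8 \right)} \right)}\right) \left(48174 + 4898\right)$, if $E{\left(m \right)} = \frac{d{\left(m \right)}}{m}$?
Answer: $1476078268$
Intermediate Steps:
$d{\left(t \right)} = 2 + t$
$E{\left(m \right)} = \frac{2 + m}{m}$
$w{\left(n \right)} = 86 + n$
$\left(27726 + w{\left(E{\left(-8 \right)} \right)}\right) \left(48174 + 4898\right) = \left(27726 + \left(86 + \frac{2 - 8}{-8}\right)\right) \left(48174 + 4898\right) = \left(27726 + \left(86 - - \frac{3}{4}\right)\right) 53072 = \left(27726 + \left(86 + \frac{3}{4}\right)\right) 53072 = \left(27726 + \frac{347}{4}\right) 53072 = \frac{111251}{4} \cdot 53072 = 1476078268$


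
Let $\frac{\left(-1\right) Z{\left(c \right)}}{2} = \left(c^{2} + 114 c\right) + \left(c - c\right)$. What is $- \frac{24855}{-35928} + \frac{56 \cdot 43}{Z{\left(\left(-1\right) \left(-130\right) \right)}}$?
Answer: $\frac{31047637}{47484840} \approx 0.65384$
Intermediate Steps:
$Z{\left(c \right)} = - 228 c - 2 c^{2}$ ($Z{\left(c \right)} = - 2 \left(\left(c^{2} + 114 c\right) + \left(c - c\right)\right) = - 2 \left(\left(c^{2} + 114 c\right) + 0\right) = - 2 \left(c^{2} + 114 c\right) = - 228 c - 2 c^{2}$)
$- \frac{24855}{-35928} + \frac{56 \cdot 43}{Z{\left(\left(-1\right) \left(-130\right) \right)}} = - \frac{24855}{-35928} + \frac{56 \cdot 43}{\left(-2\right) \left(\left(-1\right) \left(-130\right)\right) \left(114 - -130\right)} = \left(-24855\right) \left(- \frac{1}{35928}\right) + \frac{2408}{\left(-2\right) 130 \left(114 + 130\right)} = \frac{8285}{11976} + \frac{2408}{\left(-2\right) 130 \cdot 244} = \frac{8285}{11976} + \frac{2408}{-63440} = \frac{8285}{11976} + 2408 \left(- \frac{1}{63440}\right) = \frac{8285}{11976} - \frac{301}{7930} = \frac{31047637}{47484840}$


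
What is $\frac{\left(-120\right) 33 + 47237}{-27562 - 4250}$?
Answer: $- \frac{43277}{31812} \approx -1.3604$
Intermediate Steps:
$\frac{\left(-120\right) 33 + 47237}{-27562 - 4250} = \frac{-3960 + 47237}{-27562 - 4250} = \frac{43277}{-27562 - 4250} = \frac{43277}{-31812} = 43277 \left(- \frac{1}{31812}\right) = - \frac{43277}{31812}$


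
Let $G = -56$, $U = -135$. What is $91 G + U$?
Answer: $-5231$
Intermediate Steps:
$91 G + U = 91 \left(-56\right) - 135 = -5096 - 135 = -5231$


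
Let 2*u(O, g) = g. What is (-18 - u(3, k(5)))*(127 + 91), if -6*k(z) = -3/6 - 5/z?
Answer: -15805/4 ≈ -3951.3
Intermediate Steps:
k(z) = 1/12 + 5/(6*z) (k(z) = -(-3/6 - 5/z)/6 = -(-3*1/6 - 5/z)/6 = -(-1/2 - 5/z)/6 = 1/12 + 5/(6*z))
u(O, g) = g/2
(-18 - u(3, k(5)))*(127 + 91) = (-18 - (1/12)*(10 + 5)/5/2)*(127 + 91) = (-18 - (1/12)*(1/5)*15/2)*218 = (-18 - 1/(2*4))*218 = (-18 - 1*1/8)*218 = (-18 - 1/8)*218 = -145/8*218 = -15805/4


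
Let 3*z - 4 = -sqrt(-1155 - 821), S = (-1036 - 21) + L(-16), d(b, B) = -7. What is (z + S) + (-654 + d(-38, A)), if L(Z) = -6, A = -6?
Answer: -5168/3 - 2*I*sqrt(494)/3 ≈ -1722.7 - 14.817*I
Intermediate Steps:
S = -1063 (S = (-1036 - 21) - 6 = -1057 - 6 = -1063)
z = 4/3 - 2*I*sqrt(494)/3 (z = 4/3 + (-sqrt(-1155 - 821))/3 = 4/3 + (-sqrt(-1976))/3 = 4/3 + (-2*I*sqrt(494))/3 = 4/3 - 2*I*sqrt(494)/3 ≈ 1.3333 - 14.817*I)
(z + S) + (-654 + d(-38, A)) = ((4/3 - 2*I*sqrt(494)/3) - 1063) + (-654 - 7) = (-3185/3 - 2*I*sqrt(494)/3) - 661 = -5168/3 - 2*I*sqrt(494)/3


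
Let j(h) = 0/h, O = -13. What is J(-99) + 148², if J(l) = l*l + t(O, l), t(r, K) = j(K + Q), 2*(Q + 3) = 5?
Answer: 31705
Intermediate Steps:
Q = -½ (Q = -3 + (½)*5 = -3 + 5/2 = -½ ≈ -0.50000)
j(h) = 0
t(r, K) = 0
J(l) = l² (J(l) = l*l + 0 = l² + 0 = l²)
J(-99) + 148² = (-99)² + 148² = 9801 + 21904 = 31705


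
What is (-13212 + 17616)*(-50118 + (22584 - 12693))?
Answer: -177159708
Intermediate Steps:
(-13212 + 17616)*(-50118 + (22584 - 12693)) = 4404*(-50118 + 9891) = 4404*(-40227) = -177159708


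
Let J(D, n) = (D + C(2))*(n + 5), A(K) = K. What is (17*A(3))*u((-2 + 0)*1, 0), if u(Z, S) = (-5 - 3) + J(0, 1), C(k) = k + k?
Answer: 816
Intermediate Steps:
C(k) = 2*k
J(D, n) = (4 + D)*(5 + n) (J(D, n) = (D + 2*2)*(n + 5) = (D + 4)*(5 + n) = (4 + D)*(5 + n))
u(Z, S) = 16 (u(Z, S) = (-5 - 3) + (20 + 4*1 + 5*0 + 0*1) = -8 + (20 + 4 + 0 + 0) = -8 + 24 = 16)
(17*A(3))*u((-2 + 0)*1, 0) = (17*3)*16 = 51*16 = 816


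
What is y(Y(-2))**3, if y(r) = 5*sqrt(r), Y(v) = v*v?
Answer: 1000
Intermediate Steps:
Y(v) = v**2
y(Y(-2))**3 = (5*sqrt((-2)**2))**3 = (5*sqrt(4))**3 = (5*2)**3 = 10**3 = 1000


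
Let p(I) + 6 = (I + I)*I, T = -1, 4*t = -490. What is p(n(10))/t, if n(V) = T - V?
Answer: -472/245 ≈ -1.9265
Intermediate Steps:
t = -245/2 (t = (¼)*(-490) = -245/2 ≈ -122.50)
n(V) = -1 - V
p(I) = -6 + 2*I² (p(I) = -6 + (I + I)*I = -6 + (2*I)*I = -6 + 2*I²)
p(n(10))/t = (-6 + 2*(-1 - 1*10)²)/(-245/2) = (-6 + 2*(-1 - 10)²)*(-2/245) = (-6 + 2*(-11)²)*(-2/245) = (-6 + 2*121)*(-2/245) = (-6 + 242)*(-2/245) = 236*(-2/245) = -472/245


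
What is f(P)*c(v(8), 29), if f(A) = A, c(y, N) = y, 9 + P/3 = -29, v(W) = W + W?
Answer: -1824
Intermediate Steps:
v(W) = 2*W
P = -114 (P = -27 + 3*(-29) = -27 - 87 = -114)
f(P)*c(v(8), 29) = -228*8 = -114*16 = -1824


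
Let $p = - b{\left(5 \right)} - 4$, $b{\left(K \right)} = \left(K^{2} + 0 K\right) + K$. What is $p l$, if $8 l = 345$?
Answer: $- \frac{5865}{4} \approx -1466.3$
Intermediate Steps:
$l = \frac{345}{8}$ ($l = \frac{1}{8} \cdot 345 = \frac{345}{8} \approx 43.125$)
$b{\left(K \right)} = K + K^{2}$ ($b{\left(K \right)} = \left(K^{2} + 0\right) + K = K^{2} + K = K + K^{2}$)
$p = -34$ ($p = - 5 \left(1 + 5\right) - 4 = - 5 \cdot 6 - 4 = \left(-1\right) 30 - 4 = -30 - 4 = -34$)
$p l = \left(-34\right) \frac{345}{8} = - \frac{5865}{4}$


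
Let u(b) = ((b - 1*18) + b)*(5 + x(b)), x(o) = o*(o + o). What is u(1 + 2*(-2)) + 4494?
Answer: 3942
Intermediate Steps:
x(o) = 2*o² (x(o) = o*(2*o) = 2*o²)
u(b) = (-18 + 2*b)*(5 + 2*b²) (u(b) = ((b - 1*18) + b)*(5 + 2*b²) = ((b - 18) + b)*(5 + 2*b²) = ((-18 + b) + b)*(5 + 2*b²) = (-18 + 2*b)*(5 + 2*b²))
u(1 + 2*(-2)) + 4494 = (-90 - 36*(1 + 2*(-2))² + 4*(1 + 2*(-2))³ + 10*(1 + 2*(-2))) + 4494 = (-90 - 36*(1 - 4)² + 4*(1 - 4)³ + 10*(1 - 4)) + 4494 = (-90 - 36*(-3)² + 4*(-3)³ + 10*(-3)) + 4494 = (-90 - 36*9 + 4*(-27) - 30) + 4494 = (-90 - 324 - 108 - 30) + 4494 = -552 + 4494 = 3942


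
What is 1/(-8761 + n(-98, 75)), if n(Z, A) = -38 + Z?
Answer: -1/8897 ≈ -0.00011240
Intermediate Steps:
1/(-8761 + n(-98, 75)) = 1/(-8761 + (-38 - 98)) = 1/(-8761 - 136) = 1/(-8897) = -1/8897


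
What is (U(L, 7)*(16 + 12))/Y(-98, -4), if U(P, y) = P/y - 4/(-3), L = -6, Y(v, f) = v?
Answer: -20/147 ≈ -0.13605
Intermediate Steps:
U(P, y) = 4/3 + P/y (U(P, y) = P/y - 4*(-⅓) = P/y + 4/3 = 4/3 + P/y)
(U(L, 7)*(16 + 12))/Y(-98, -4) = ((4/3 - 6/7)*(16 + 12))/(-98) = ((4/3 - 6*⅐)*28)*(-1/98) = ((4/3 - 6/7)*28)*(-1/98) = ((10/21)*28)*(-1/98) = (40/3)*(-1/98) = -20/147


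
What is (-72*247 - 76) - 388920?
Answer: -406780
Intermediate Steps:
(-72*247 - 76) - 388920 = (-17784 - 76) - 388920 = -17860 - 388920 = -406780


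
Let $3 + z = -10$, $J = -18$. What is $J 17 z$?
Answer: $3978$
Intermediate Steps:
$z = -13$ ($z = -3 - 10 = -13$)
$J 17 z = \left(-18\right) 17 \left(-13\right) = \left(-306\right) \left(-13\right) = 3978$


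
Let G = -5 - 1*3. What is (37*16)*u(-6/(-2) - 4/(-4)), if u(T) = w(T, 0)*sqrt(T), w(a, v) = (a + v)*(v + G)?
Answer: -37888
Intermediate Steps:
G = -8 (G = -5 - 3 = -8)
w(a, v) = (-8 + v)*(a + v) (w(a, v) = (a + v)*(v - 8) = (a + v)*(-8 + v) = (-8 + v)*(a + v))
u(T) = -8*T**(3/2) (u(T) = (0**2 - 8*T - 8*0 + T*0)*sqrt(T) = (0 - 8*T + 0 + 0)*sqrt(T) = (-8*T)*sqrt(T) = -8*T**(3/2))
(37*16)*u(-6/(-2) - 4/(-4)) = (37*16)*(-8*(-6/(-2) - 4/(-4))**(3/2)) = 592*(-8*(-6*(-1/2) - 4*(-1/4))**(3/2)) = 592*(-8*(3 + 1)**(3/2)) = 592*(-8*4**(3/2)) = 592*(-8*8) = 592*(-64) = -37888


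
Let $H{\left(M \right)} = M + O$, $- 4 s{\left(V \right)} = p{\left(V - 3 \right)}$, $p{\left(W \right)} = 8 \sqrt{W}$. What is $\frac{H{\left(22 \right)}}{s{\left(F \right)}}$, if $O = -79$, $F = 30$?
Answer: $\frac{19 \sqrt{3}}{6} \approx 5.4848$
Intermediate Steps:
$s{\left(V \right)} = - 2 \sqrt{-3 + V}$ ($s{\left(V \right)} = - \frac{8 \sqrt{V - 3}}{4} = - \frac{8 \sqrt{-3 + V}}{4} = - 2 \sqrt{-3 + V}$)
$H{\left(M \right)} = -79 + M$ ($H{\left(M \right)} = M - 79 = -79 + M$)
$\frac{H{\left(22 \right)}}{s{\left(F \right)}} = \frac{-79 + 22}{\left(-2\right) \sqrt{-3 + 30}} = - \frac{57}{\left(-2\right) \sqrt{27}} = - \frac{57}{\left(-2\right) 3 \sqrt{3}} = - \frac{57}{\left(-6\right) \sqrt{3}} = - 57 \left(- \frac{\sqrt{3}}{18}\right) = \frac{19 \sqrt{3}}{6}$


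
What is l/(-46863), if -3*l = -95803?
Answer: -95803/140589 ≈ -0.68144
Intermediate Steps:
l = 95803/3 (l = -1/3*(-95803) = 95803/3 ≈ 31934.)
l/(-46863) = (95803/3)/(-46863) = (95803/3)*(-1/46863) = -95803/140589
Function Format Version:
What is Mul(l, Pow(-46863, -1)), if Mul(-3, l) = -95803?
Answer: Rational(-95803, 140589) ≈ -0.68144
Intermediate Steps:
l = Rational(95803, 3) (l = Mul(Rational(-1, 3), -95803) = Rational(95803, 3) ≈ 31934.)
Mul(l, Pow(-46863, -1)) = Mul(Rational(95803, 3), Pow(-46863, -1)) = Mul(Rational(95803, 3), Rational(-1, 46863)) = Rational(-95803, 140589)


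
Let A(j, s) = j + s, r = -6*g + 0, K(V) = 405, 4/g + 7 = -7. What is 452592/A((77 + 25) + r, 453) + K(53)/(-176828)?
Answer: 62246109883/76566524 ≈ 812.97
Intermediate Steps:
g = -2/7 (g = 4/(-7 - 7) = 4/(-14) = 4*(-1/14) = -2/7 ≈ -0.28571)
r = 12/7 (r = -6*(-2/7) + 0 = 12/7 + 0 = 12/7 ≈ 1.7143)
452592/A((77 + 25) + r, 453) + K(53)/(-176828) = 452592/(((77 + 25) + 12/7) + 453) + 405/(-176828) = 452592/((102 + 12/7) + 453) + 405*(-1/176828) = 452592/(726/7 + 453) - 405/176828 = 452592/(3897/7) - 405/176828 = 452592*(7/3897) - 405/176828 = 352016/433 - 405/176828 = 62246109883/76566524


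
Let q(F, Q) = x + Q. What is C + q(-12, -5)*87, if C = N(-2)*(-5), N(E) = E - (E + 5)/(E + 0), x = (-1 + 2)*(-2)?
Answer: -1213/2 ≈ -606.50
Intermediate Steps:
x = -2 (x = 1*(-2) = -2)
N(E) = E - (5 + E)/E
q(F, Q) = -2 + Q
C = 5/2 (C = (-1 - 2 - 5/(-2))*(-5) = (-1 - 2 - 5*(-½))*(-5) = (-1 - 2 + 5/2)*(-5) = -½*(-5) = 5/2 ≈ 2.5000)
C + q(-12, -5)*87 = 5/2 + (-2 - 5)*87 = 5/2 - 7*87 = 5/2 - 609 = -1213/2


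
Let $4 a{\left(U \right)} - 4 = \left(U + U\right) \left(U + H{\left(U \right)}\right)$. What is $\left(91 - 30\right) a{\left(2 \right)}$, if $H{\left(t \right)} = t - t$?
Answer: $183$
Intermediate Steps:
$H{\left(t \right)} = 0$
$a{\left(U \right)} = 1 + \frac{U^{2}}{2}$ ($a{\left(U \right)} = 1 + \frac{\left(U + U\right) \left(U + 0\right)}{4} = 1 + \frac{2 U U}{4} = 1 + \frac{2 U^{2}}{4} = 1 + \frac{U^{2}}{2}$)
$\left(91 - 30\right) a{\left(2 \right)} = \left(91 - 30\right) \left(1 + \frac{2^{2}}{2}\right) = 61 \left(1 + \frac{1}{2} \cdot 4\right) = 61 \left(1 + 2\right) = 61 \cdot 3 = 183$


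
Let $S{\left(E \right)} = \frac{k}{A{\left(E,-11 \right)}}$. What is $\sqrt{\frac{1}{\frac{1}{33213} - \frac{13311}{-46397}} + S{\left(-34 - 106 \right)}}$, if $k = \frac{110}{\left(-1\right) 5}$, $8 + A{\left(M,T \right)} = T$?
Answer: $\frac{\sqrt{104489313915530590}}{150013360} \approx 2.1548$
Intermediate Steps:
$A{\left(M,T \right)} = -8 + T$
$k = -22$ ($k = \frac{110}{-5} = 110 \left(- \frac{1}{5}\right) = -22$)
$S{\left(E \right)} = \frac{22}{19}$ ($S{\left(E \right)} = - \frac{22}{-8 - 11} = - \frac{22}{-19} = \left(-22\right) \left(- \frac{1}{19}\right) = \frac{22}{19}$)
$\sqrt{\frac{1}{\frac{1}{33213} - \frac{13311}{-46397}} + S{\left(-34 - 106 \right)}} = \sqrt{\frac{1}{\frac{1}{33213} - \frac{13311}{-46397}} + \frac{22}{19}} = \sqrt{\frac{1}{\frac{1}{33213} - - \frac{13311}{46397}} + \frac{22}{19}} = \sqrt{\frac{1}{\frac{1}{33213} + \frac{13311}{46397}} + \frac{22}{19}} = \sqrt{\frac{1}{\frac{442144640}{1540983561}} + \frac{22}{19}} = \sqrt{\frac{1540983561}{442144640} + \frac{22}{19}} = \sqrt{\frac{39005869739}{8400748160}} = \frac{\sqrt{104489313915530590}}{150013360}$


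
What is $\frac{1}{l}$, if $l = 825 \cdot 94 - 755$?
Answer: $\frac{1}{76795} \approx 1.3022 \cdot 10^{-5}$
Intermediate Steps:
$l = 76795$ ($l = 77550 - 755 = 76795$)
$\frac{1}{l} = \frac{1}{76795}$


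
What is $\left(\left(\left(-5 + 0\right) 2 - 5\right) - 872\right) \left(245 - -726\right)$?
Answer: $-861277$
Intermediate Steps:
$\left(\left(\left(-5 + 0\right) 2 - 5\right) - 872\right) \left(245 - -726\right) = \left(\left(\left(-5\right) 2 - 5\right) - 872\right) \left(245 + 726\right) = \left(\left(-10 - 5\right) - 872\right) 971 = \left(-15 - 872\right) 971 = \left(-887\right) 971 = -861277$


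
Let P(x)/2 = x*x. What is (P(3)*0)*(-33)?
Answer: 0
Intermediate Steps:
P(x) = 2*x² (P(x) = 2*(x*x) = 2*x²)
(P(3)*0)*(-33) = ((2*3²)*0)*(-33) = ((2*9)*0)*(-33) = (18*0)*(-33) = 0*(-33) = 0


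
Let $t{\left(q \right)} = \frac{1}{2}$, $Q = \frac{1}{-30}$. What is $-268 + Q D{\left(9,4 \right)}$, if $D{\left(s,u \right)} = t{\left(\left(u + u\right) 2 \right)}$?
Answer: $- \frac{16081}{60} \approx -268.02$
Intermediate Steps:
$Q = - \frac{1}{30} \approx -0.033333$
$t{\left(q \right)} = \frac{1}{2}$
$D{\left(s,u \right)} = \frac{1}{2}$
$-268 + Q D{\left(9,4 \right)} = -268 - \frac{1}{60} = - \frac{16081}{60}$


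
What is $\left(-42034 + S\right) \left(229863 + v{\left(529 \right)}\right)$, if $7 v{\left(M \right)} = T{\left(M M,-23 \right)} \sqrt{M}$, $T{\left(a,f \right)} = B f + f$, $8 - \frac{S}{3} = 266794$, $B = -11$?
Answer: $- \frac{1359899519752}{7} \approx -1.9427 \cdot 10^{11}$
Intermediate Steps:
$S = -800358$ ($S = 24 - 800382 = -800358$)
$T{\left(a,f \right)} = - 10 f$ ($T{\left(a,f \right)} = - 11 f + f = - 10 f$)
$v{\left(M \right)} = \frac{230 \sqrt{M}}{7}$ ($v{\left(M \right)} = \frac{\left(-10\right) \left(-23\right) \sqrt{M}}{7} = \frac{230 \sqrt{M}}{7}$)
$\left(-42034 + S\right) \left(229863 + v{\left(529 \right)}\right) = \left(-42034 - 800358\right) \left(229863 + \frac{230 \sqrt{529}}{7}\right) = - 842392 \left(229863 + \frac{230}{7} \cdot 23\right) = - 842392 \left(229863 + \frac{5290}{7}\right) = \left(-842392\right) \frac{1614331}{7} = - \frac{1359899519752}{7}$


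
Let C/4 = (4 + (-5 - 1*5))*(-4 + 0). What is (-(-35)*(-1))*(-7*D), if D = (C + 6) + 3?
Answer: 25725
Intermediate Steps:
C = 96 (C = 4*((4 + (-5 - 1*5))*(-4 + 0)) = 4*((4 + (-5 - 5))*(-4)) = 4*((4 - 10)*(-4)) = 4*(-6*(-4)) = 4*24 = 96)
D = 105 (D = (96 + 6) + 3 = 102 + 3 = 105)
(-(-35)*(-1))*(-7*D) = (-(-35)*(-1))*(-7*105) = -7*5*(-735) = -35*(-735) = 25725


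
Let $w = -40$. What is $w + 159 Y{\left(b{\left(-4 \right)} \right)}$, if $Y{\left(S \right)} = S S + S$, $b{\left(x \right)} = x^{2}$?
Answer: $43208$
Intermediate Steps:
$Y{\left(S \right)} = S + S^{2}$ ($Y{\left(S \right)} = S^{2} + S = S + S^{2}$)
$w + 159 Y{\left(b{\left(-4 \right)} \right)} = -40 + 159 \left(-4\right)^{2} \left(1 + \left(-4\right)^{2}\right) = -40 + 159 \cdot 16 \left(1 + 16\right) = -40 + 159 \cdot 16 \cdot 17 = -40 + 159 \cdot 272 = -40 + 43248 = 43208$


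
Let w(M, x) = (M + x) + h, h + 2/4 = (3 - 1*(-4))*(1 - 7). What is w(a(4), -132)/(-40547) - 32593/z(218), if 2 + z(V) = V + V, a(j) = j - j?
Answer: -660736319/8798699 ≈ -75.095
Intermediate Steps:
a(j) = 0
z(V) = -2 + 2*V (z(V) = -2 + (V + V) = -2 + 2*V)
h = -85/2 (h = -½ + (3 - 1*(-4))*(1 - 7) = -½ + (3 + 4)*(-6) = -½ + 7*(-6) = -½ - 42 = -85/2 ≈ -42.500)
w(M, x) = -85/2 + M + x (w(M, x) = (M + x) - 85/2 = -85/2 + M + x)
w(a(4), -132)/(-40547) - 32593/z(218) = (-85/2 + 0 - 132)/(-40547) - 32593/(-2 + 2*218) = -349/2*(-1/40547) - 32593/(-2 + 436) = 349/81094 - 32593/434 = -660736319/8798699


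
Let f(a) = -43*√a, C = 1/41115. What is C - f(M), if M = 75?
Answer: 1/41115 + 215*√3 ≈ 372.39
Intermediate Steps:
C = 1/41115 ≈ 2.4322e-5
C - f(M) = 1/41115 - (-43)*√75 = 1/41115 - (-43)*5*√3 = 1/41115 - (-215)*√3 = 1/41115 + 215*√3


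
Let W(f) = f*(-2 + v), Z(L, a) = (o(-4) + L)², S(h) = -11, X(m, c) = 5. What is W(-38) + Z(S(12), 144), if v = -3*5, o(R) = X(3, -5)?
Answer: 682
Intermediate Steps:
o(R) = 5
v = -15
Z(L, a) = (5 + L)²
W(f) = -17*f (W(f) = f*(-2 - 15) = f*(-17) = -17*f)
W(-38) + Z(S(12), 144) = -17*(-38) + (5 - 11)² = 646 + (-6)² = 646 + 36 = 682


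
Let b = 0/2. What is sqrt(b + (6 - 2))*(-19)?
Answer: -38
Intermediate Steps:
b = 0 (b = 0*(1/2) = 0)
sqrt(b + (6 - 2))*(-19) = sqrt(0 + (6 - 2))*(-19) = sqrt(0 + 4)*(-19) = sqrt(4)*(-19) = 2*(-19) = -38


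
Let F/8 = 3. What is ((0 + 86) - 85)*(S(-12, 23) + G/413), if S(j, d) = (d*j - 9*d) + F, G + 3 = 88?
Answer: -189482/413 ≈ -458.79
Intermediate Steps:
F = 24 (F = 8*3 = 24)
G = 85 (G = -3 + 88 = 85)
S(j, d) = 24 - 9*d + d*j (S(j, d) = (d*j - 9*d) + 24 = (-9*d + d*j) + 24 = 24 - 9*d + d*j)
((0 + 86) - 85)*(S(-12, 23) + G/413) = ((0 + 86) - 85)*((24 - 9*23 + 23*(-12)) + 85/413) = (86 - 85)*((24 - 207 - 276) + 85*(1/413)) = 1*(-459 + 85/413) = 1*(-189482/413) = -189482/413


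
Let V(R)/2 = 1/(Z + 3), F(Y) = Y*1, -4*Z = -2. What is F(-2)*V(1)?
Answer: -8/7 ≈ -1.1429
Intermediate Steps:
Z = 1/2 (Z = -1/4*(-2) = 1/2 ≈ 0.50000)
F(Y) = Y
V(R) = 4/7 (V(R) = 2/(1/2 + 3) = 2/(7/2) = 2*(2/7) = 4/7)
F(-2)*V(1) = -2*4/7 = -8/7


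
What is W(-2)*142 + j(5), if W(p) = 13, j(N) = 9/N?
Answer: 9239/5 ≈ 1847.8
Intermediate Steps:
W(-2)*142 + j(5) = 13*142 + 9/5 = 1846 + 9*(1/5) = 1846 + 9/5 = 9239/5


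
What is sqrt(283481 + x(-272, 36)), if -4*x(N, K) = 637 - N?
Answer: sqrt(1133015)/2 ≈ 532.22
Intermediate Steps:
x(N, K) = -637/4 + N/4 (x(N, K) = -(637 - N)/4 = -637/4 + N/4)
sqrt(283481 + x(-272, 36)) = sqrt(283481 + (-637/4 + (1/4)*(-272))) = sqrt(283481 + (-637/4 - 68)) = sqrt(283481 - 909/4) = sqrt(1133015/4) = sqrt(1133015)/2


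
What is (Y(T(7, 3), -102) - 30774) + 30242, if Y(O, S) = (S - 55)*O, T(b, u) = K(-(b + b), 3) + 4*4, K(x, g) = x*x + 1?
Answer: -33973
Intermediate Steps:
K(x, g) = 1 + x² (K(x, g) = x² + 1 = 1 + x²)
T(b, u) = 17 + 4*b² (T(b, u) = (1 + (-(b + b))²) + 4*4 = (1 + (-2*b)²) + 16 = (1 + 4*b²) + 16 = 17 + 4*b²)
Y(O, S) = O*(-55 + S) (Y(O, S) = (-55 + S)*O = O*(-55 + S))
(Y(T(7, 3), -102) - 30774) + 30242 = ((17 + 4*7²)*(-55 - 102) - 30774) + 30242 = ((17 + 4*49)*(-157) - 30774) + 30242 = ((17 + 196)*(-157) - 30774) + 30242 = (213*(-157) - 30774) + 30242 = (-33441 - 30774) + 30242 = -64215 + 30242 = -33973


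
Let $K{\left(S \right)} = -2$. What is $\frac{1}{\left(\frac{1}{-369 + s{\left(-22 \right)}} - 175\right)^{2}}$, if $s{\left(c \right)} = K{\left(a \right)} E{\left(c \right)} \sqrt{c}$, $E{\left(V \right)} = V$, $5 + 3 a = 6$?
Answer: $\frac{32472 \sqrt{22} + 93569 i}{32 \left(31077200 \sqrt{22} + 89552493 i\right)} \approx 3.2652 \cdot 10^{-5} - 4.3084 \cdot 10^{-10} i$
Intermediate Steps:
$a = \frac{1}{3}$ ($a = - \frac{5}{3} + \frac{1}{3} \cdot 6 = - \frac{5}{3} + 2 = \frac{1}{3} \approx 0.33333$)
$s{\left(c \right)} = - 2 c^{\frac{3}{2}}$ ($s{\left(c \right)} = - 2 c \sqrt{c} = - 2 c^{\frac{3}{2}}$)
$\frac{1}{\left(\frac{1}{-369 + s{\left(-22 \right)}} - 175\right)^{2}} = \frac{1}{\left(\frac{1}{-369 - 2 \left(-22\right)^{\frac{3}{2}}} - 175\right)^{2}} = \frac{1}{\left(\frac{1}{-369 - 2 \left(- 22 i \sqrt{22}\right)} - 175\right)^{2}} = \frac{1}{\left(\frac{1}{-369 + 44 i \sqrt{22}} - 175\right)^{2}} = \frac{1}{\left(-175 + \frac{1}{-369 + 44 i \sqrt{22}}\right)^{2}}$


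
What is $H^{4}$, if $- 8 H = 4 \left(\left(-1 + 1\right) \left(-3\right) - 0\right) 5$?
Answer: $0$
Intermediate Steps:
$H = 0$ ($H = - \frac{4 \left(\left(-1 + 1\right) \left(-3\right) - 0\right) 5}{8} = - \frac{4 \left(0 \left(-3\right) + 0\right) 5}{8} = - \frac{4 \left(0 + 0\right) 5}{8} = - \frac{4 \cdot 0 \cdot 5}{8} = - \frac{0 \cdot 5}{8} = \left(- \frac{1}{8}\right) 0 = 0$)
$H^{4} = 0^{4} = 0$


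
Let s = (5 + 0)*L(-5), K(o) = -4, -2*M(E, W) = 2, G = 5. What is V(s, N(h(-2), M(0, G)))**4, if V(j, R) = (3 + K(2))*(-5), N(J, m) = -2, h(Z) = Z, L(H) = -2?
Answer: 625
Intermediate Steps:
M(E, W) = -1 (M(E, W) = -1/2*2 = -1)
s = -10 (s = (5 + 0)*(-2) = 5*(-2) = -10)
V(j, R) = 5 (V(j, R) = (3 - 4)*(-5) = -1*(-5) = 5)
V(s, N(h(-2), M(0, G)))**4 = 5**4 = 625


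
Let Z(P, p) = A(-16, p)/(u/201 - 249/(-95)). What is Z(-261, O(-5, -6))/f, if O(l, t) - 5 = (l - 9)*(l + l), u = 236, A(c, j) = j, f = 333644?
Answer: 2768775/24178847036 ≈ 0.00011451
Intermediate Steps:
O(l, t) = 5 + 2*l*(-9 + l) (O(l, t) = 5 + (l - 9)*(l + l) = 5 + (-9 + l)*(2*l) = 5 + 2*l*(-9 + l))
Z(P, p) = 19095*p/72469 (Z(P, p) = p/(236/201 - 249/(-95)) = p/(236*(1/201) - 249*(-1/95)) = p/(236/201 + 249/95) = p/(72469/19095) = p*(19095/72469) = 19095*p/72469)
Z(-261, O(-5, -6))/f = (19095*(5 - 18*(-5) + 2*(-5)²)/72469)/333644 = (19095*(5 + 90 + 2*25)/72469)*(1/333644) = (19095*(5 + 90 + 50)/72469)*(1/333644) = ((19095/72469)*145)*(1/333644) = (2768775/72469)*(1/333644) = 2768775/24178847036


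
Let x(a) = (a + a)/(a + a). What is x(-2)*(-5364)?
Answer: -5364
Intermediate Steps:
x(a) = 1 (x(a) = (2*a)/((2*a)) = (2*a)*(1/(2*a)) = 1)
x(-2)*(-5364) = 1*(-5364) = -5364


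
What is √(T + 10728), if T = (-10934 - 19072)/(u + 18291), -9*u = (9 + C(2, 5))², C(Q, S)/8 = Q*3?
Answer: 3*√95787555545/8965 ≈ 103.57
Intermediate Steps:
C(Q, S) = 24*Q (C(Q, S) = 8*(Q*3) = 8*(3*Q) = 24*Q)
u = -361 (u = -(9 + 24*2)²/9 = -(9 + 48)²/9 = -⅑*57² = -⅑*3249 = -361)
T = -15003/8965 (T = (-10934 - 19072)/(-361 + 18291) = -30006/17930 = -30006*1/17930 = -15003/8965 ≈ -1.6735)
√(T + 10728) = √(-15003/8965 + 10728) = √(96161517/8965) = 3*√95787555545/8965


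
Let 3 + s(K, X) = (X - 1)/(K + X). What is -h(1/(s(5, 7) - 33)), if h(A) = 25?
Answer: -25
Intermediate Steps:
s(K, X) = -3 + (-1 + X)/(K + X) (s(K, X) = -3 + (X - 1)/(K + X) = -3 + (-1 + X)/(K + X))
-h(1/(s(5, 7) - 33)) = -1*25 = -25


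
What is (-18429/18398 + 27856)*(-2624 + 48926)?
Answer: 11864337872109/9199 ≈ 1.2897e+9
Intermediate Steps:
(-18429/18398 + 27856)*(-2624 + 48926) = (-18429*1/18398 + 27856)*46302 = (-18429/18398 + 27856)*46302 = (512476259/18398)*46302 = 11864337872109/9199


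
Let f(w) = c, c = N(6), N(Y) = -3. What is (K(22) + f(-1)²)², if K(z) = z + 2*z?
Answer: 5625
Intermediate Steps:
c = -3
f(w) = -3
K(z) = 3*z
(K(22) + f(-1)²)² = (3*22 + (-3)²)² = (66 + 9)² = 75² = 5625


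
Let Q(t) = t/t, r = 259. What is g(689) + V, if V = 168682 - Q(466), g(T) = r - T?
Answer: 168251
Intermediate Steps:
g(T) = 259 - T
Q(t) = 1
V = 168681 (V = 168682 - 1*1 = 168682 - 1 = 168681)
g(689) + V = (259 - 1*689) + 168681 = (259 - 689) + 168681 = -430 + 168681 = 168251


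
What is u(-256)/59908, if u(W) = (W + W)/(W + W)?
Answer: 1/59908 ≈ 1.6692e-5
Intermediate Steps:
u(W) = 1 (u(W) = (2*W)/((2*W)) = (2*W)*(1/(2*W)) = 1)
u(-256)/59908 = 1/59908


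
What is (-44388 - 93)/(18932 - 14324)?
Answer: -14827/1536 ≈ -9.6530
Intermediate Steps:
(-44388 - 93)/(18932 - 14324) = -44481/4608 = -44481*1/4608 = -14827/1536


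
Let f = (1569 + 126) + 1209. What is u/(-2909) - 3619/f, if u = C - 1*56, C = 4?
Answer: -943333/767976 ≈ -1.2283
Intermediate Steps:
f = 2904 (f = 1695 + 1209 = 2904)
u = -52 (u = 4 - 1*56 = 4 - 56 = -52)
u/(-2909) - 3619/f = -52/(-2909) - 3619/2904 = -52*(-1/2909) - 3619*1/2904 = 52/2909 - 329/264 = -943333/767976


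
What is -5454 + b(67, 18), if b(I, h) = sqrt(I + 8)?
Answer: -5454 + 5*sqrt(3) ≈ -5445.3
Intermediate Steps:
b(I, h) = sqrt(8 + I)
-5454 + b(67, 18) = -5454 + sqrt(8 + 67) = -5454 + sqrt(75) = -5454 + 5*sqrt(3)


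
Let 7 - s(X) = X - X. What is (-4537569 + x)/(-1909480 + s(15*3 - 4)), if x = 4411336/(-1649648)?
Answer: 935674504631/393744789438 ≈ 2.3763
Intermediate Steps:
x = -551417/206206 (x = 4411336*(-1/1649648) = -551417/206206 ≈ -2.6741)
s(X) = 7 (s(X) = 7 - (X - X) = 7 - 1*0 = 7 + 0 = 7)
(-4537569 + x)/(-1909480 + s(15*3 - 4)) = (-4537569 - 551417/206206)/(-1909480 + 7) = -935674504631/206206/(-1909473) = -935674504631/206206*(-1/1909473) = 935674504631/393744789438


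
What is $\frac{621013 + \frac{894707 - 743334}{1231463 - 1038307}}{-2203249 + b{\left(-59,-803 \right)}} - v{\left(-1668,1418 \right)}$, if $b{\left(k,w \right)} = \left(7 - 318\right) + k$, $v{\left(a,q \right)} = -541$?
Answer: $\frac{230152494737723}{425642231564} \approx 540.72$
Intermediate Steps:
$b{\left(k,w \right)} = -311 + k$
$\frac{621013 + \frac{894707 - 743334}{1231463 - 1038307}}{-2203249 + b{\left(-59,-803 \right)}} - v{\left(-1668,1418 \right)} = \frac{621013 + \frac{894707 - 743334}{1231463 - 1038307}}{-2203249 - 370} - -541 = \frac{621013 + \frac{151373}{193156}}{-2203249 - 370} + 541 = \frac{621013 + 151373 \cdot \frac{1}{193156}}{-2203619} + 541 = \left(621013 + \frac{151373}{193156}\right) \left(- \frac{1}{2203619}\right) + 541 = \frac{119952538401}{193156} \left(- \frac{1}{2203619}\right) + 541 = - \frac{119952538401}{425642231564} + 541 = \frac{230152494737723}{425642231564}$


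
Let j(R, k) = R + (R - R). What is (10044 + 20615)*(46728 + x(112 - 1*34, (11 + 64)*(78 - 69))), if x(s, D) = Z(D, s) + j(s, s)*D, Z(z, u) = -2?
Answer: 3046768784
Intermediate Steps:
j(R, k) = R (j(R, k) = R + 0 = R)
x(s, D) = -2 + D*s (x(s, D) = -2 + s*D = -2 + D*s)
(10044 + 20615)*(46728 + x(112 - 1*34, (11 + 64)*(78 - 69))) = (10044 + 20615)*(46728 + (-2 + ((11 + 64)*(78 - 69))*(112 - 1*34))) = 30659*(46728 + (-2 + (75*9)*(112 - 34))) = 30659*(46728 + (-2 + 675*78)) = 30659*(46728 + (-2 + 52650)) = 30659*(46728 + 52648) = 30659*99376 = 3046768784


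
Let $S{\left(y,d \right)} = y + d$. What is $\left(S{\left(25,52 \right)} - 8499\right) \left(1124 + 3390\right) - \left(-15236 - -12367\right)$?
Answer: $-38014039$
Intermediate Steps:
$S{\left(y,d \right)} = d + y$
$\left(S{\left(25,52 \right)} - 8499\right) \left(1124 + 3390\right) - \left(-15236 - -12367\right) = \left(\left(52 + 25\right) - 8499\right) \left(1124 + 3390\right) - \left(-15236 - -12367\right) = \left(77 - 8499\right) 4514 - \left(-15236 + 12367\right) = \left(-8422\right) 4514 - -2869 = -38016908 + 2869 = -38014039$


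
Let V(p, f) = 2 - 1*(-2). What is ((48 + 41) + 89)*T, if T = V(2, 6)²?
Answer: 2848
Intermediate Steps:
V(p, f) = 4 (V(p, f) = 2 + 2 = 4)
T = 16 (T = 4² = 16)
((48 + 41) + 89)*T = ((48 + 41) + 89)*16 = (89 + 89)*16 = 178*16 = 2848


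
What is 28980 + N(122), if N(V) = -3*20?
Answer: 28920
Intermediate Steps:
N(V) = -60
28980 + N(122) = 28980 - 60 = 28920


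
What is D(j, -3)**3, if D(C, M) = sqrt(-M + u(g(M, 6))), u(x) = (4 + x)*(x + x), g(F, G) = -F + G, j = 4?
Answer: 237*sqrt(237) ≈ 3648.6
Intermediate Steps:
g(F, G) = G - F
u(x) = 2*x*(4 + x) (u(x) = (4 + x)*(2*x) = 2*x*(4 + x))
D(C, M) = sqrt(-M + 2*(6 - M)*(10 - M)) (D(C, M) = sqrt(-M + 2*(6 - M)*(4 + (6 - M))) = sqrt(-M + 2*(6 - M)*(10 - M)))
D(j, -3)**3 = (sqrt(-1*(-3) + 2*(6 - 1*(-3))*(10 - 1*(-3))))**3 = (sqrt(3 + 2*(6 + 3)*(10 + 3)))**3 = (sqrt(3 + 2*9*13))**3 = (sqrt(3 + 234))**3 = (sqrt(237))**3 = 237*sqrt(237)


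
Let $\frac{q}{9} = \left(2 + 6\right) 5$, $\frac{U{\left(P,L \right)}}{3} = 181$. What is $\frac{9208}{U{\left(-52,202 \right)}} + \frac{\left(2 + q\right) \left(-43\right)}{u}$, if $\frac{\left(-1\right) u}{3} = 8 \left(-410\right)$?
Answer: $\frac{13692397}{890520} \approx 15.376$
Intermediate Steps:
$U{\left(P,L \right)} = 543$ ($U{\left(P,L \right)} = 3 \cdot 181 = 543$)
$u = 9840$ ($u = - 3 \cdot 8 \left(-410\right) = \left(-3\right) \left(-3280\right) = 9840$)
$q = 360$ ($q = 9 \left(2 + 6\right) 5 = 9 \cdot 8 \cdot 5 = 9 \cdot 40 = 360$)
$\frac{9208}{U{\left(-52,202 \right)}} + \frac{\left(2 + q\right) \left(-43\right)}{u} = \frac{9208}{543} + \frac{\left(2 + 360\right) \left(-43\right)}{9840} = 9208 \cdot \frac{1}{543} + 362 \left(-43\right) \frac{1}{9840} = \frac{9208}{543} - \frac{7783}{4920} = \frac{13692397}{890520}$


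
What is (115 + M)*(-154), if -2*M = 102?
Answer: -9856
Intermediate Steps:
M = -51 (M = -½*102 = -51)
(115 + M)*(-154) = (115 - 51)*(-154) = 64*(-154) = -9856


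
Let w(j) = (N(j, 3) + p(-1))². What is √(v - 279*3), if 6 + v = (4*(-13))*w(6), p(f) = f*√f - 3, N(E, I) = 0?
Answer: √(-1259 - 312*I) ≈ 4.3637 - 35.75*I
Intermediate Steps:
p(f) = -3 + f^(3/2) (p(f) = f^(3/2) - 3 = -3 + f^(3/2))
w(j) = (-3 - I)² (w(j) = (0 + (-3 + (-1)^(3/2)))² = (0 + (-3 - I))² = (-3 - I)²)
v = -6 - 52*(3 + I)² (v = -6 + (4*(-13))*(3 + I)² = -6 - 52*(3 + I)² ≈ -422.0 - 312.0*I)
√(v - 279*3) = √((-422 - 312*I) - 279*3) = √((-422 - 312*I) - 837) = √(-1259 - 312*I)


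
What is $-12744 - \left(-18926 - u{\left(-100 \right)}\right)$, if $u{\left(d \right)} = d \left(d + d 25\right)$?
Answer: $266182$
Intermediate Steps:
$u{\left(d \right)} = 26 d^{2}$ ($u{\left(d \right)} = d \left(d + 25 d\right) = d 26 d = 26 d^{2}$)
$-12744 - \left(-18926 - u{\left(-100 \right)}\right) = -12744 - \left(-18926 - 26 \left(-100\right)^{2}\right) = -12744 - \left(-18926 - 26 \cdot 10000\right) = -12744 - \left(-18926 - 260000\right) = -12744 - -278926 = -12744 + 278926 = 266182$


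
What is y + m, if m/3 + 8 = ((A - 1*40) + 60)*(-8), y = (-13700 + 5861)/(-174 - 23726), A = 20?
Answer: -23509761/23900 ≈ -983.67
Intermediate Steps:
y = 7839/23900 (y = -7839/(-23900) = -7839*(-1/23900) = 7839/23900 ≈ 0.32799)
m = -984 (m = -24 + 3*(((20 - 1*40) + 60)*(-8)) = -24 + 3*(((20 - 40) + 60)*(-8)) = -24 + 3*((-20 + 60)*(-8)) = -24 + 3*(40*(-8)) = -24 + 3*(-320) = -24 - 960 = -984)
y + m = 7839/23900 - 984 = -23509761/23900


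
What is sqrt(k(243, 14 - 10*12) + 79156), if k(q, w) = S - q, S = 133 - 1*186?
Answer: 2*sqrt(19715) ≈ 280.82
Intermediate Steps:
S = -53 (S = 133 - 186 = -53)
k(q, w) = -53 - q
sqrt(k(243, 14 - 10*12) + 79156) = sqrt((-53 - 1*243) + 79156) = sqrt((-53 - 243) + 79156) = sqrt(-296 + 79156) = sqrt(78860) = 2*sqrt(19715)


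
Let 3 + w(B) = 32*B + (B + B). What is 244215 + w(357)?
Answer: 256350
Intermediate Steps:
w(B) = -3 + 34*B (w(B) = -3 + (32*B + (B + B)) = -3 + (32*B + 2*B) = -3 + 34*B)
244215 + w(357) = 244215 + (-3 + 34*357) = 244215 + (-3 + 12138) = 244215 + 12135 = 256350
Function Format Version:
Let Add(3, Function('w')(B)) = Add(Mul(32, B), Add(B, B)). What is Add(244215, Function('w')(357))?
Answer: 256350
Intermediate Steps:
Function('w')(B) = Add(-3, Mul(34, B)) (Function('w')(B) = Add(-3, Add(Mul(32, B), Add(B, B))) = Add(-3, Add(Mul(32, B), Mul(2, B))) = Add(-3, Mul(34, B)))
Add(244215, Function('w')(357)) = Add(244215, Add(-3, Mul(34, 357))) = Add(244215, Add(-3, 12138)) = Add(244215, 12135) = 256350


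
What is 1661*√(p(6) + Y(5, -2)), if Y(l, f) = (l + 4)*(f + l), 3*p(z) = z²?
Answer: 1661*√39 ≈ 10373.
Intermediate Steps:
p(z) = z²/3
Y(l, f) = (4 + l)*(f + l)
1661*√(p(6) + Y(5, -2)) = 1661*√((⅓)*6² + (5² + 4*(-2) + 4*5 - 2*5)) = 1661*√((⅓)*36 + (25 - 8 + 20 - 10)) = 1661*√(12 + 27) = 1661*√39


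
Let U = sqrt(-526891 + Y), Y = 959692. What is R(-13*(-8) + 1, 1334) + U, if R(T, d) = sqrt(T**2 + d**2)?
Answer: sqrt(1790581) + 3*sqrt(48089) ≈ 1996.0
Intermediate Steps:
U = 3*sqrt(48089) (U = sqrt(-526891 + 959692) = sqrt(432801) = 3*sqrt(48089) ≈ 657.88)
R(-13*(-8) + 1, 1334) + U = sqrt((-13*(-8) + 1)**2 + 1334**2) + 3*sqrt(48089) = sqrt((104 + 1)**2 + 1779556) + 3*sqrt(48089) = sqrt(105**2 + 1779556) + 3*sqrt(48089) = sqrt(11025 + 1779556) + 3*sqrt(48089) = sqrt(1790581) + 3*sqrt(48089)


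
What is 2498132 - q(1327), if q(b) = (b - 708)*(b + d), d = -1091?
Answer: 2352048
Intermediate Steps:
q(b) = (-1091 + b)*(-708 + b) (q(b) = (b - 708)*(b - 1091) = (-708 + b)*(-1091 + b) = (-1091 + b)*(-708 + b))
2498132 - q(1327) = 2498132 - (772428 + 1327² - 1799*1327) = 2498132 - (772428 + 1760929 - 2387273) = 2498132 - 1*146084 = 2498132 - 146084 = 2352048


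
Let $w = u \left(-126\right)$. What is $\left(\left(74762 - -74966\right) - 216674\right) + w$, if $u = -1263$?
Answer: $92192$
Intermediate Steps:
$w = 159138$ ($w = \left(-1263\right) \left(-126\right) = 159138$)
$\left(\left(74762 - -74966\right) - 216674\right) + w = \left(\left(74762 - -74966\right) - 216674\right) + 159138 = \left(\left(74762 + 74966\right) - 216674\right) + 159138 = \left(149728 - 216674\right) + 159138 = -66946 + 159138 = 92192$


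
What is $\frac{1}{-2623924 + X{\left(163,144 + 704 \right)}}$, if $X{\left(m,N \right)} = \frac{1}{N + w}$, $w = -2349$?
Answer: $- \frac{1501}{3938509925} \approx -3.8111 \cdot 10^{-7}$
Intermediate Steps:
$X{\left(m,N \right)} = \frac{1}{-2349 + N}$ ($X{\left(m,N \right)} = \frac{1}{N - 2349} = \frac{1}{-2349 + N}$)
$\frac{1}{-2623924 + X{\left(163,144 + 704 \right)}} = \frac{1}{-2623924 + \frac{1}{-2349 + \left(144 + 704\right)}} = \frac{1}{-2623924 + \frac{1}{-2349 + 848}} = \frac{1}{-2623924 + \frac{1}{-1501}} = \frac{1}{-2623924 - \frac{1}{1501}} = \frac{1}{- \frac{3938509925}{1501}} = - \frac{1501}{3938509925}$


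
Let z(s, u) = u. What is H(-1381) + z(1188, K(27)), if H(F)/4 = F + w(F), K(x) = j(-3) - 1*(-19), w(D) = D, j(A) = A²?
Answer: -11020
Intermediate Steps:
K(x) = 28 (K(x) = (-3)² - 1*(-19) = 9 + 19 = 28)
H(F) = 8*F (H(F) = 4*(F + F) = 4*(2*F) = 8*F)
H(-1381) + z(1188, K(27)) = 8*(-1381) + 28 = -11048 + 28 = -11020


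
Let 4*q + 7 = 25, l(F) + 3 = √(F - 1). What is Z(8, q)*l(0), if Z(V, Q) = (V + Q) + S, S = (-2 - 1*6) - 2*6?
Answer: 45/2 - 15*I/2 ≈ 22.5 - 7.5*I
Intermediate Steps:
l(F) = -3 + √(-1 + F) (l(F) = -3 + √(F - 1) = -3 + √(-1 + F))
S = -20 (S = (-2 - 6) - 12 = -8 - 12 = -20)
q = 9/2 (q = -7/4 + (¼)*25 = -7/4 + 25/4 = 9/2 ≈ 4.5000)
Z(V, Q) = -20 + Q + V (Z(V, Q) = (V + Q) - 20 = (Q + V) - 20 = -20 + Q + V)
Z(8, q)*l(0) = (-20 + 9/2 + 8)*(-3 + √(-1 + 0)) = -15*(-3 + √(-1))/2 = -15*(-3 + I)/2 = 45/2 - 15*I/2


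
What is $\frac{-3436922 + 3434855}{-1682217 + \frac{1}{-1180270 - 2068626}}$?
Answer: $\frac{6715468032}{5465348082433} \approx 0.0012287$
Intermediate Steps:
$\frac{-3436922 + 3434855}{-1682217 + \frac{1}{-1180270 - 2068626}} = - \frac{2067}{-1682217 + \frac{1}{-3248896}} = - \frac{2067}{-1682217 - \frac{1}{3248896}} = - \frac{2067}{- \frac{5465348082433}{3248896}} = \left(-2067\right) \left(- \frac{3248896}{5465348082433}\right) = \frac{6715468032}{5465348082433}$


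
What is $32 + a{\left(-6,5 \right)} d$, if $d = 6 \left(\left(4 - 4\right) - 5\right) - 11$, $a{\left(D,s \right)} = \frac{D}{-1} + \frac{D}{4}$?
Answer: $- \frac{305}{2} \approx -152.5$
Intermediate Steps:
$a{\left(D,s \right)} = - \frac{3 D}{4}$ ($a{\left(D,s \right)} = D \left(-1\right) + D \frac{1}{4} = - D + \frac{D}{4} = - \frac{3 D}{4}$)
$d = -41$ ($d = 6 \left(\left(4 - 4\right) - 5\right) - 11 = 6 \left(0 - 5\right) - 11 = 6 \left(-5\right) - 11 = -30 - 11 = -41$)
$32 + a{\left(-6,5 \right)} d = 32 + \left(- \frac{3}{4}\right) \left(-6\right) \left(-41\right) = 32 + \frac{9}{2} \left(-41\right) = 32 - \frac{369}{2} = - \frac{305}{2}$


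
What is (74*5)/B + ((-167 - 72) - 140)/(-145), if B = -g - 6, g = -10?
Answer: 27583/290 ≈ 95.114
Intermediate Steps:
B = 4 (B = -1*(-10) - 6 = 10 - 6 = 4)
(74*5)/B + ((-167 - 72) - 140)/(-145) = (74*5)/4 + ((-167 - 72) - 140)/(-145) = 370*(1/4) + (-239 - 140)*(-1/145) = 185/2 - 379*(-1/145) = 185/2 + 379/145 = 27583/290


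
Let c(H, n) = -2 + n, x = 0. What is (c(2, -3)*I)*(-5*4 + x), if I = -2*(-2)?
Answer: 400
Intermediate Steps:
I = 4
(c(2, -3)*I)*(-5*4 + x) = ((-2 - 3)*4)*(-5*4 + 0) = (-5*4)*(-20 + 0) = -20*(-20) = 400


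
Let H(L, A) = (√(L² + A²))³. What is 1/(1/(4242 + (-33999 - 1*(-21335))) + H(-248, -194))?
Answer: 8422/69115780684332411295999 + 14064017055520*√24785/69115780684332411295999 ≈ 3.2035e-8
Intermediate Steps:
H(L, A) = (A² + L²)^(3/2) (H(L, A) = (√(A² + L²))³ = (A² + L²)^(3/2))
1/(1/(4242 + (-33999 - 1*(-21335))) + H(-248, -194)) = 1/(1/(4242 + (-33999 - 1*(-21335))) + ((-194)² + (-248)²)^(3/2)) = 1/(1/(4242 + (-33999 + 21335)) + (37636 + 61504)^(3/2)) = 1/(1/(4242 - 12664) + 99140^(3/2)) = 1/(1/(-8422) + 198280*√24785) = 1/(-1/8422 + 198280*√24785)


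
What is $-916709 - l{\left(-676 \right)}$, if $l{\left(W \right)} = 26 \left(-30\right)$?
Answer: $-915929$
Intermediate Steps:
$l{\left(W \right)} = -780$
$-916709 - l{\left(-676 \right)} = -916709 - -780 = -916709 + 780 = -915929$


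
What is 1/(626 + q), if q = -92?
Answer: 1/534 ≈ 0.0018727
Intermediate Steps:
1/(626 + q) = 1/(626 - 92) = 1/534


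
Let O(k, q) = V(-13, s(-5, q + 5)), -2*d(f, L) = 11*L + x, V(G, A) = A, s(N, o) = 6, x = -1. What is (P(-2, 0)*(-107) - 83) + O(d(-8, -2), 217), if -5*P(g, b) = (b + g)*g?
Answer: 43/5 ≈ 8.6000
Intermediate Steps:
P(g, b) = -g*(b + g)/5 (P(g, b) = -(b + g)*g/5 = -g*(b + g)/5)
d(f, L) = ½ - 11*L/2 (d(f, L) = -(11*L - 1)/2 = -(-1 + 11*L)/2 = ½ - 11*L/2)
O(k, q) = 6
(P(-2, 0)*(-107) - 83) + O(d(-8, -2), 217) = (-⅕*(-2)*(0 - 2)*(-107) - 83) + 6 = (-⅕*(-2)*(-2)*(-107) - 83) + 6 = (-⅘*(-107) - 83) + 6 = (428/5 - 83) + 6 = 13/5 + 6 = 43/5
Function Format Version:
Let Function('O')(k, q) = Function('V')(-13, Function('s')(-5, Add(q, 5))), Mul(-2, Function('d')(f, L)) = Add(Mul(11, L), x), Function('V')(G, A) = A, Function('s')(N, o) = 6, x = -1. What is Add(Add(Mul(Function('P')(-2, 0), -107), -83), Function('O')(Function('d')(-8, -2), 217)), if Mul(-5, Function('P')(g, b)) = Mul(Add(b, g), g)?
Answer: Rational(43, 5) ≈ 8.6000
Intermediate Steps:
Function('P')(g, b) = Mul(Rational(-1, 5), g, Add(b, g)) (Function('P')(g, b) = Mul(Rational(-1, 5), Mul(Add(b, g), g)) = Mul(Rational(-1, 5), Mul(g, Add(b, g))) = Mul(Rational(-1, 5), g, Add(b, g)))
Function('d')(f, L) = Add(Rational(1, 2), Mul(Rational(-11, 2), L)) (Function('d')(f, L) = Mul(Rational(-1, 2), Add(Mul(11, L), -1)) = Mul(Rational(-1, 2), Add(-1, Mul(11, L))) = Add(Rational(1, 2), Mul(Rational(-11, 2), L)))
Function('O')(k, q) = 6
Add(Add(Mul(Function('P')(-2, 0), -107), -83), Function('O')(Function('d')(-8, -2), 217)) = Add(Add(Mul(Mul(Rational(-1, 5), -2, Add(0, -2)), -107), -83), 6) = Add(Add(Mul(Mul(Rational(-1, 5), -2, -2), -107), -83), 6) = Add(Add(Mul(Rational(-4, 5), -107), -83), 6) = Add(Add(Rational(428, 5), -83), 6) = Add(Rational(13, 5), 6) = Rational(43, 5)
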